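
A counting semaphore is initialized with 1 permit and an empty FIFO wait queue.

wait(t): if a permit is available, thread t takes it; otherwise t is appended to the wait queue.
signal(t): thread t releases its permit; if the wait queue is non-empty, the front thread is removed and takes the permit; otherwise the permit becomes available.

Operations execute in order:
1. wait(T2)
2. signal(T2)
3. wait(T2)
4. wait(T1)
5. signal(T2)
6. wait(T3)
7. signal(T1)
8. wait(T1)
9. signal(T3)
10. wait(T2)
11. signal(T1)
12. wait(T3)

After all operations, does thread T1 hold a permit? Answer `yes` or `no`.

Step 1: wait(T2) -> count=0 queue=[] holders={T2}
Step 2: signal(T2) -> count=1 queue=[] holders={none}
Step 3: wait(T2) -> count=0 queue=[] holders={T2}
Step 4: wait(T1) -> count=0 queue=[T1] holders={T2}
Step 5: signal(T2) -> count=0 queue=[] holders={T1}
Step 6: wait(T3) -> count=0 queue=[T3] holders={T1}
Step 7: signal(T1) -> count=0 queue=[] holders={T3}
Step 8: wait(T1) -> count=0 queue=[T1] holders={T3}
Step 9: signal(T3) -> count=0 queue=[] holders={T1}
Step 10: wait(T2) -> count=0 queue=[T2] holders={T1}
Step 11: signal(T1) -> count=0 queue=[] holders={T2}
Step 12: wait(T3) -> count=0 queue=[T3] holders={T2}
Final holders: {T2} -> T1 not in holders

Answer: no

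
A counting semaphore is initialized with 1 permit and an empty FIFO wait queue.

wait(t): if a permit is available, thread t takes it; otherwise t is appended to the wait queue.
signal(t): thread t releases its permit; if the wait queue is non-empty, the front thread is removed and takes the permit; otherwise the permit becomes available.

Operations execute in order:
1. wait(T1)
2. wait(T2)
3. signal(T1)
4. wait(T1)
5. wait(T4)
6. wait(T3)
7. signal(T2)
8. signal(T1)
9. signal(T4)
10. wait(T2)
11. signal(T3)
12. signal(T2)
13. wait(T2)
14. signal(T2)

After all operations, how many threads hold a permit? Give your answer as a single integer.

Step 1: wait(T1) -> count=0 queue=[] holders={T1}
Step 2: wait(T2) -> count=0 queue=[T2] holders={T1}
Step 3: signal(T1) -> count=0 queue=[] holders={T2}
Step 4: wait(T1) -> count=0 queue=[T1] holders={T2}
Step 5: wait(T4) -> count=0 queue=[T1,T4] holders={T2}
Step 6: wait(T3) -> count=0 queue=[T1,T4,T3] holders={T2}
Step 7: signal(T2) -> count=0 queue=[T4,T3] holders={T1}
Step 8: signal(T1) -> count=0 queue=[T3] holders={T4}
Step 9: signal(T4) -> count=0 queue=[] holders={T3}
Step 10: wait(T2) -> count=0 queue=[T2] holders={T3}
Step 11: signal(T3) -> count=0 queue=[] holders={T2}
Step 12: signal(T2) -> count=1 queue=[] holders={none}
Step 13: wait(T2) -> count=0 queue=[] holders={T2}
Step 14: signal(T2) -> count=1 queue=[] holders={none}
Final holders: {none} -> 0 thread(s)

Answer: 0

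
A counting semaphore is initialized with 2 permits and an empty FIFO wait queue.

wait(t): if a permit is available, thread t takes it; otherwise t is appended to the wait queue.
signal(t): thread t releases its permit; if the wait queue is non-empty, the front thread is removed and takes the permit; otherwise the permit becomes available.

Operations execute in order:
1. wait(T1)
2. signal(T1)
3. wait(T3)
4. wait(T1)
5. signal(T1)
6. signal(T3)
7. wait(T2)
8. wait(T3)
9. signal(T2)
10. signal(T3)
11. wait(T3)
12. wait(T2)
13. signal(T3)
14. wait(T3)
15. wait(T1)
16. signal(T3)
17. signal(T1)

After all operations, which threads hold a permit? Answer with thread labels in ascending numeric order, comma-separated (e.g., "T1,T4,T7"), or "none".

Step 1: wait(T1) -> count=1 queue=[] holders={T1}
Step 2: signal(T1) -> count=2 queue=[] holders={none}
Step 3: wait(T3) -> count=1 queue=[] holders={T3}
Step 4: wait(T1) -> count=0 queue=[] holders={T1,T3}
Step 5: signal(T1) -> count=1 queue=[] holders={T3}
Step 6: signal(T3) -> count=2 queue=[] holders={none}
Step 7: wait(T2) -> count=1 queue=[] holders={T2}
Step 8: wait(T3) -> count=0 queue=[] holders={T2,T3}
Step 9: signal(T2) -> count=1 queue=[] holders={T3}
Step 10: signal(T3) -> count=2 queue=[] holders={none}
Step 11: wait(T3) -> count=1 queue=[] holders={T3}
Step 12: wait(T2) -> count=0 queue=[] holders={T2,T3}
Step 13: signal(T3) -> count=1 queue=[] holders={T2}
Step 14: wait(T3) -> count=0 queue=[] holders={T2,T3}
Step 15: wait(T1) -> count=0 queue=[T1] holders={T2,T3}
Step 16: signal(T3) -> count=0 queue=[] holders={T1,T2}
Step 17: signal(T1) -> count=1 queue=[] holders={T2}
Final holders: T2

Answer: T2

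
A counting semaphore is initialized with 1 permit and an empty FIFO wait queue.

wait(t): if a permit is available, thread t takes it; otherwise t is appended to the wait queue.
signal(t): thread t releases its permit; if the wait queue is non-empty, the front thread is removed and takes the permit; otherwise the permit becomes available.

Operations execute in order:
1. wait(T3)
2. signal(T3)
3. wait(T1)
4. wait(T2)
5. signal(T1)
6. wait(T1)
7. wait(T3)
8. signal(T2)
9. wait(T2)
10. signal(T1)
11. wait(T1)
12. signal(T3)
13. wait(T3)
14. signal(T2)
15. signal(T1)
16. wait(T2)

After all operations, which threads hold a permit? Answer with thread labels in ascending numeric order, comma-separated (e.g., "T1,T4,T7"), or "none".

Step 1: wait(T3) -> count=0 queue=[] holders={T3}
Step 2: signal(T3) -> count=1 queue=[] holders={none}
Step 3: wait(T1) -> count=0 queue=[] holders={T1}
Step 4: wait(T2) -> count=0 queue=[T2] holders={T1}
Step 5: signal(T1) -> count=0 queue=[] holders={T2}
Step 6: wait(T1) -> count=0 queue=[T1] holders={T2}
Step 7: wait(T3) -> count=0 queue=[T1,T3] holders={T2}
Step 8: signal(T2) -> count=0 queue=[T3] holders={T1}
Step 9: wait(T2) -> count=0 queue=[T3,T2] holders={T1}
Step 10: signal(T1) -> count=0 queue=[T2] holders={T3}
Step 11: wait(T1) -> count=0 queue=[T2,T1] holders={T3}
Step 12: signal(T3) -> count=0 queue=[T1] holders={T2}
Step 13: wait(T3) -> count=0 queue=[T1,T3] holders={T2}
Step 14: signal(T2) -> count=0 queue=[T3] holders={T1}
Step 15: signal(T1) -> count=0 queue=[] holders={T3}
Step 16: wait(T2) -> count=0 queue=[T2] holders={T3}
Final holders: T3

Answer: T3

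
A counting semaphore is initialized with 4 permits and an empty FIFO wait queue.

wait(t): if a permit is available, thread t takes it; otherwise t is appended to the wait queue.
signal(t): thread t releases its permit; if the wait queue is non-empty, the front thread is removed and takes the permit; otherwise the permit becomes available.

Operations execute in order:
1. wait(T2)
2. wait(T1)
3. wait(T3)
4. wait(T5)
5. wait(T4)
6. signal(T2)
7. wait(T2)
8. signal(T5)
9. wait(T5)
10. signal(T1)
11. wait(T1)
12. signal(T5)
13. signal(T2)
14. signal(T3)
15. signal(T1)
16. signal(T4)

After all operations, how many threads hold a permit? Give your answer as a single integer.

Answer: 0

Derivation:
Step 1: wait(T2) -> count=3 queue=[] holders={T2}
Step 2: wait(T1) -> count=2 queue=[] holders={T1,T2}
Step 3: wait(T3) -> count=1 queue=[] holders={T1,T2,T3}
Step 4: wait(T5) -> count=0 queue=[] holders={T1,T2,T3,T5}
Step 5: wait(T4) -> count=0 queue=[T4] holders={T1,T2,T3,T5}
Step 6: signal(T2) -> count=0 queue=[] holders={T1,T3,T4,T5}
Step 7: wait(T2) -> count=0 queue=[T2] holders={T1,T3,T4,T5}
Step 8: signal(T5) -> count=0 queue=[] holders={T1,T2,T3,T4}
Step 9: wait(T5) -> count=0 queue=[T5] holders={T1,T2,T3,T4}
Step 10: signal(T1) -> count=0 queue=[] holders={T2,T3,T4,T5}
Step 11: wait(T1) -> count=0 queue=[T1] holders={T2,T3,T4,T5}
Step 12: signal(T5) -> count=0 queue=[] holders={T1,T2,T3,T4}
Step 13: signal(T2) -> count=1 queue=[] holders={T1,T3,T4}
Step 14: signal(T3) -> count=2 queue=[] holders={T1,T4}
Step 15: signal(T1) -> count=3 queue=[] holders={T4}
Step 16: signal(T4) -> count=4 queue=[] holders={none}
Final holders: {none} -> 0 thread(s)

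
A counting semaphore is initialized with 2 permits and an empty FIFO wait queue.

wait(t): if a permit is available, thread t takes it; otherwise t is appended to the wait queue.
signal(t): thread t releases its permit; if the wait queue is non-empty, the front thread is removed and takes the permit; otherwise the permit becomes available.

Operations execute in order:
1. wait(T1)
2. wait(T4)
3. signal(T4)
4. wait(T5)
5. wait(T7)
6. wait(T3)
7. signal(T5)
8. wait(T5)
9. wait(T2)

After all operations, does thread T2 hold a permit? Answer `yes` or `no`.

Answer: no

Derivation:
Step 1: wait(T1) -> count=1 queue=[] holders={T1}
Step 2: wait(T4) -> count=0 queue=[] holders={T1,T4}
Step 3: signal(T4) -> count=1 queue=[] holders={T1}
Step 4: wait(T5) -> count=0 queue=[] holders={T1,T5}
Step 5: wait(T7) -> count=0 queue=[T7] holders={T1,T5}
Step 6: wait(T3) -> count=0 queue=[T7,T3] holders={T1,T5}
Step 7: signal(T5) -> count=0 queue=[T3] holders={T1,T7}
Step 8: wait(T5) -> count=0 queue=[T3,T5] holders={T1,T7}
Step 9: wait(T2) -> count=0 queue=[T3,T5,T2] holders={T1,T7}
Final holders: {T1,T7} -> T2 not in holders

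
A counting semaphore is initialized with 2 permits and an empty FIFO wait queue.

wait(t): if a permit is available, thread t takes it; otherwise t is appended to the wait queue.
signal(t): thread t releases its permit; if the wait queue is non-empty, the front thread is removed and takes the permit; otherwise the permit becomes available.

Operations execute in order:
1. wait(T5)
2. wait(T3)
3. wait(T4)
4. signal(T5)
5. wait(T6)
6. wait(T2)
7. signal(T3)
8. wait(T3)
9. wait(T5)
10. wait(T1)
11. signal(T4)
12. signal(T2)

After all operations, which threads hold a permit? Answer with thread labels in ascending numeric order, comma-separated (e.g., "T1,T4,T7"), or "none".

Step 1: wait(T5) -> count=1 queue=[] holders={T5}
Step 2: wait(T3) -> count=0 queue=[] holders={T3,T5}
Step 3: wait(T4) -> count=0 queue=[T4] holders={T3,T5}
Step 4: signal(T5) -> count=0 queue=[] holders={T3,T4}
Step 5: wait(T6) -> count=0 queue=[T6] holders={T3,T4}
Step 6: wait(T2) -> count=0 queue=[T6,T2] holders={T3,T4}
Step 7: signal(T3) -> count=0 queue=[T2] holders={T4,T6}
Step 8: wait(T3) -> count=0 queue=[T2,T3] holders={T4,T6}
Step 9: wait(T5) -> count=0 queue=[T2,T3,T5] holders={T4,T6}
Step 10: wait(T1) -> count=0 queue=[T2,T3,T5,T1] holders={T4,T6}
Step 11: signal(T4) -> count=0 queue=[T3,T5,T1] holders={T2,T6}
Step 12: signal(T2) -> count=0 queue=[T5,T1] holders={T3,T6}
Final holders: T3,T6

Answer: T3,T6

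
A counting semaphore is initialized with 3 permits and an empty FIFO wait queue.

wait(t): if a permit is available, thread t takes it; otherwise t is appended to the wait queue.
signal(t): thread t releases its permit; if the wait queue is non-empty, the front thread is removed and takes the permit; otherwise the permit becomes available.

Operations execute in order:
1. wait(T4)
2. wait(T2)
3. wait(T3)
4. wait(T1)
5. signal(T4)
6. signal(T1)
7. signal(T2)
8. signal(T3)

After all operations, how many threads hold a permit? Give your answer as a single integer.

Answer: 0

Derivation:
Step 1: wait(T4) -> count=2 queue=[] holders={T4}
Step 2: wait(T2) -> count=1 queue=[] holders={T2,T4}
Step 3: wait(T3) -> count=0 queue=[] holders={T2,T3,T4}
Step 4: wait(T1) -> count=0 queue=[T1] holders={T2,T3,T4}
Step 5: signal(T4) -> count=0 queue=[] holders={T1,T2,T3}
Step 6: signal(T1) -> count=1 queue=[] holders={T2,T3}
Step 7: signal(T2) -> count=2 queue=[] holders={T3}
Step 8: signal(T3) -> count=3 queue=[] holders={none}
Final holders: {none} -> 0 thread(s)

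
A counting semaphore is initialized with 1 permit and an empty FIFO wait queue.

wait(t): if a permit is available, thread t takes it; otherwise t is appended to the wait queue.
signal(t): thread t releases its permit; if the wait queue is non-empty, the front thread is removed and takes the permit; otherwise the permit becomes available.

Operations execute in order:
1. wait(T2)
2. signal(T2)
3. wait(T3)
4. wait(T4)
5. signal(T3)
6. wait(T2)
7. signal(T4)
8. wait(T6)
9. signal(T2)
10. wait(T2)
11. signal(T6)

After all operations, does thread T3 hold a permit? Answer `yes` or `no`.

Step 1: wait(T2) -> count=0 queue=[] holders={T2}
Step 2: signal(T2) -> count=1 queue=[] holders={none}
Step 3: wait(T3) -> count=0 queue=[] holders={T3}
Step 4: wait(T4) -> count=0 queue=[T4] holders={T3}
Step 5: signal(T3) -> count=0 queue=[] holders={T4}
Step 6: wait(T2) -> count=0 queue=[T2] holders={T4}
Step 7: signal(T4) -> count=0 queue=[] holders={T2}
Step 8: wait(T6) -> count=0 queue=[T6] holders={T2}
Step 9: signal(T2) -> count=0 queue=[] holders={T6}
Step 10: wait(T2) -> count=0 queue=[T2] holders={T6}
Step 11: signal(T6) -> count=0 queue=[] holders={T2}
Final holders: {T2} -> T3 not in holders

Answer: no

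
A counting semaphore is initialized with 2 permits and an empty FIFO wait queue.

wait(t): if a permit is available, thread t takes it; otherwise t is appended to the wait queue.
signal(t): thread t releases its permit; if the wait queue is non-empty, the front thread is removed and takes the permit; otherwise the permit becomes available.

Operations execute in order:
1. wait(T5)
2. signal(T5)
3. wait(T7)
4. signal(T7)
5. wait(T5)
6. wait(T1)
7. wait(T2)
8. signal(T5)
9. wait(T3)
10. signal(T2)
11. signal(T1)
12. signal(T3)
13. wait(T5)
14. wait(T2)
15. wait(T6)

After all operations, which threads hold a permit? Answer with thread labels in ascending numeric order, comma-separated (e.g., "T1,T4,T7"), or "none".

Answer: T2,T5

Derivation:
Step 1: wait(T5) -> count=1 queue=[] holders={T5}
Step 2: signal(T5) -> count=2 queue=[] holders={none}
Step 3: wait(T7) -> count=1 queue=[] holders={T7}
Step 4: signal(T7) -> count=2 queue=[] holders={none}
Step 5: wait(T5) -> count=1 queue=[] holders={T5}
Step 6: wait(T1) -> count=0 queue=[] holders={T1,T5}
Step 7: wait(T2) -> count=0 queue=[T2] holders={T1,T5}
Step 8: signal(T5) -> count=0 queue=[] holders={T1,T2}
Step 9: wait(T3) -> count=0 queue=[T3] holders={T1,T2}
Step 10: signal(T2) -> count=0 queue=[] holders={T1,T3}
Step 11: signal(T1) -> count=1 queue=[] holders={T3}
Step 12: signal(T3) -> count=2 queue=[] holders={none}
Step 13: wait(T5) -> count=1 queue=[] holders={T5}
Step 14: wait(T2) -> count=0 queue=[] holders={T2,T5}
Step 15: wait(T6) -> count=0 queue=[T6] holders={T2,T5}
Final holders: T2,T5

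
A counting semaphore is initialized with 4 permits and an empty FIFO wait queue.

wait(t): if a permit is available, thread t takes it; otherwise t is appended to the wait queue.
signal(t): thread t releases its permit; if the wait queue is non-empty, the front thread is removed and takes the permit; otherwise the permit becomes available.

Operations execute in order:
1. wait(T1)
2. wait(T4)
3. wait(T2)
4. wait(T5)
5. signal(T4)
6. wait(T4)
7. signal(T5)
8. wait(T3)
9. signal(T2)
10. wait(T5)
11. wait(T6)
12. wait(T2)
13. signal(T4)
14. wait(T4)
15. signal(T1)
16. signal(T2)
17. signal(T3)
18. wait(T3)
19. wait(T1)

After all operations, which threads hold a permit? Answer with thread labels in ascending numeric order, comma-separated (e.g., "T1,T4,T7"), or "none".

Answer: T3,T4,T5,T6

Derivation:
Step 1: wait(T1) -> count=3 queue=[] holders={T1}
Step 2: wait(T4) -> count=2 queue=[] holders={T1,T4}
Step 3: wait(T2) -> count=1 queue=[] holders={T1,T2,T4}
Step 4: wait(T5) -> count=0 queue=[] holders={T1,T2,T4,T5}
Step 5: signal(T4) -> count=1 queue=[] holders={T1,T2,T5}
Step 6: wait(T4) -> count=0 queue=[] holders={T1,T2,T4,T5}
Step 7: signal(T5) -> count=1 queue=[] holders={T1,T2,T4}
Step 8: wait(T3) -> count=0 queue=[] holders={T1,T2,T3,T4}
Step 9: signal(T2) -> count=1 queue=[] holders={T1,T3,T4}
Step 10: wait(T5) -> count=0 queue=[] holders={T1,T3,T4,T5}
Step 11: wait(T6) -> count=0 queue=[T6] holders={T1,T3,T4,T5}
Step 12: wait(T2) -> count=0 queue=[T6,T2] holders={T1,T3,T4,T5}
Step 13: signal(T4) -> count=0 queue=[T2] holders={T1,T3,T5,T6}
Step 14: wait(T4) -> count=0 queue=[T2,T4] holders={T1,T3,T5,T6}
Step 15: signal(T1) -> count=0 queue=[T4] holders={T2,T3,T5,T6}
Step 16: signal(T2) -> count=0 queue=[] holders={T3,T4,T5,T6}
Step 17: signal(T3) -> count=1 queue=[] holders={T4,T5,T6}
Step 18: wait(T3) -> count=0 queue=[] holders={T3,T4,T5,T6}
Step 19: wait(T1) -> count=0 queue=[T1] holders={T3,T4,T5,T6}
Final holders: T3,T4,T5,T6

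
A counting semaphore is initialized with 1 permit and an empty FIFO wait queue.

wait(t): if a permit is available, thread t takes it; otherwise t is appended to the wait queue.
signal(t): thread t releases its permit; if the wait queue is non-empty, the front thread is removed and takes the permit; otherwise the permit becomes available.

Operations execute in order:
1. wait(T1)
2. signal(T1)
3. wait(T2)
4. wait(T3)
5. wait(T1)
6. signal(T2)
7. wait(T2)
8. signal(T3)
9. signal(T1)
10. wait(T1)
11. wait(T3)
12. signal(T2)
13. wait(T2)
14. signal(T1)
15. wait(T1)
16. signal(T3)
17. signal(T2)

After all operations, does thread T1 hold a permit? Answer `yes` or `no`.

Step 1: wait(T1) -> count=0 queue=[] holders={T1}
Step 2: signal(T1) -> count=1 queue=[] holders={none}
Step 3: wait(T2) -> count=0 queue=[] holders={T2}
Step 4: wait(T3) -> count=0 queue=[T3] holders={T2}
Step 5: wait(T1) -> count=0 queue=[T3,T1] holders={T2}
Step 6: signal(T2) -> count=0 queue=[T1] holders={T3}
Step 7: wait(T2) -> count=0 queue=[T1,T2] holders={T3}
Step 8: signal(T3) -> count=0 queue=[T2] holders={T1}
Step 9: signal(T1) -> count=0 queue=[] holders={T2}
Step 10: wait(T1) -> count=0 queue=[T1] holders={T2}
Step 11: wait(T3) -> count=0 queue=[T1,T3] holders={T2}
Step 12: signal(T2) -> count=0 queue=[T3] holders={T1}
Step 13: wait(T2) -> count=0 queue=[T3,T2] holders={T1}
Step 14: signal(T1) -> count=0 queue=[T2] holders={T3}
Step 15: wait(T1) -> count=0 queue=[T2,T1] holders={T3}
Step 16: signal(T3) -> count=0 queue=[T1] holders={T2}
Step 17: signal(T2) -> count=0 queue=[] holders={T1}
Final holders: {T1} -> T1 in holders

Answer: yes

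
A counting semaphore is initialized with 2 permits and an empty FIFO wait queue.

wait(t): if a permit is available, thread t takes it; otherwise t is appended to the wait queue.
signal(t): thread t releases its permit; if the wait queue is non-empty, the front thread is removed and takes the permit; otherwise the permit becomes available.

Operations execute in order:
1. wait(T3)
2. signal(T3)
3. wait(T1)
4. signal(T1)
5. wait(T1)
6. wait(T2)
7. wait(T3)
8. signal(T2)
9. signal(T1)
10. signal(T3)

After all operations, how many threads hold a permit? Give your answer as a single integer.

Step 1: wait(T3) -> count=1 queue=[] holders={T3}
Step 2: signal(T3) -> count=2 queue=[] holders={none}
Step 3: wait(T1) -> count=1 queue=[] holders={T1}
Step 4: signal(T1) -> count=2 queue=[] holders={none}
Step 5: wait(T1) -> count=1 queue=[] holders={T1}
Step 6: wait(T2) -> count=0 queue=[] holders={T1,T2}
Step 7: wait(T3) -> count=0 queue=[T3] holders={T1,T2}
Step 8: signal(T2) -> count=0 queue=[] holders={T1,T3}
Step 9: signal(T1) -> count=1 queue=[] holders={T3}
Step 10: signal(T3) -> count=2 queue=[] holders={none}
Final holders: {none} -> 0 thread(s)

Answer: 0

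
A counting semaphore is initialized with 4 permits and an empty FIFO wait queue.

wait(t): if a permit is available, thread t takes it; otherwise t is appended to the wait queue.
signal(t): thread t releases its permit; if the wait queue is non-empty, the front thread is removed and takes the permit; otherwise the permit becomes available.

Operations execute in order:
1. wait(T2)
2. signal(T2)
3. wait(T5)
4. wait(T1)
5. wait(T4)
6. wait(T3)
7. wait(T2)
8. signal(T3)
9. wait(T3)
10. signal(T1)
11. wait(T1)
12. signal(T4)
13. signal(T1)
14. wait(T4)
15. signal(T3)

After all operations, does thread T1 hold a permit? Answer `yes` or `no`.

Step 1: wait(T2) -> count=3 queue=[] holders={T2}
Step 2: signal(T2) -> count=4 queue=[] holders={none}
Step 3: wait(T5) -> count=3 queue=[] holders={T5}
Step 4: wait(T1) -> count=2 queue=[] holders={T1,T5}
Step 5: wait(T4) -> count=1 queue=[] holders={T1,T4,T5}
Step 6: wait(T3) -> count=0 queue=[] holders={T1,T3,T4,T5}
Step 7: wait(T2) -> count=0 queue=[T2] holders={T1,T3,T4,T5}
Step 8: signal(T3) -> count=0 queue=[] holders={T1,T2,T4,T5}
Step 9: wait(T3) -> count=0 queue=[T3] holders={T1,T2,T4,T5}
Step 10: signal(T1) -> count=0 queue=[] holders={T2,T3,T4,T5}
Step 11: wait(T1) -> count=0 queue=[T1] holders={T2,T3,T4,T5}
Step 12: signal(T4) -> count=0 queue=[] holders={T1,T2,T3,T5}
Step 13: signal(T1) -> count=1 queue=[] holders={T2,T3,T5}
Step 14: wait(T4) -> count=0 queue=[] holders={T2,T3,T4,T5}
Step 15: signal(T3) -> count=1 queue=[] holders={T2,T4,T5}
Final holders: {T2,T4,T5} -> T1 not in holders

Answer: no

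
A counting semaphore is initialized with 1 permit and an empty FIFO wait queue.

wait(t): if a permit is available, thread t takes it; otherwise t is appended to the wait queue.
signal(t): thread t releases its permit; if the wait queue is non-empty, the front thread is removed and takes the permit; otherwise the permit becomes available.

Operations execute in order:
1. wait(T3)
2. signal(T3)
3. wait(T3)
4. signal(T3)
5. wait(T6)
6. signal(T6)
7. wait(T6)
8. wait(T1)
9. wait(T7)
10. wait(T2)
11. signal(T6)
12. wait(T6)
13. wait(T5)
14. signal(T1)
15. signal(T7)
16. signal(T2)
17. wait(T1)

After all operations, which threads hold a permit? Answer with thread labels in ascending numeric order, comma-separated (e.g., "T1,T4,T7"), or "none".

Answer: T6

Derivation:
Step 1: wait(T3) -> count=0 queue=[] holders={T3}
Step 2: signal(T3) -> count=1 queue=[] holders={none}
Step 3: wait(T3) -> count=0 queue=[] holders={T3}
Step 4: signal(T3) -> count=1 queue=[] holders={none}
Step 5: wait(T6) -> count=0 queue=[] holders={T6}
Step 6: signal(T6) -> count=1 queue=[] holders={none}
Step 7: wait(T6) -> count=0 queue=[] holders={T6}
Step 8: wait(T1) -> count=0 queue=[T1] holders={T6}
Step 9: wait(T7) -> count=0 queue=[T1,T7] holders={T6}
Step 10: wait(T2) -> count=0 queue=[T1,T7,T2] holders={T6}
Step 11: signal(T6) -> count=0 queue=[T7,T2] holders={T1}
Step 12: wait(T6) -> count=0 queue=[T7,T2,T6] holders={T1}
Step 13: wait(T5) -> count=0 queue=[T7,T2,T6,T5] holders={T1}
Step 14: signal(T1) -> count=0 queue=[T2,T6,T5] holders={T7}
Step 15: signal(T7) -> count=0 queue=[T6,T5] holders={T2}
Step 16: signal(T2) -> count=0 queue=[T5] holders={T6}
Step 17: wait(T1) -> count=0 queue=[T5,T1] holders={T6}
Final holders: T6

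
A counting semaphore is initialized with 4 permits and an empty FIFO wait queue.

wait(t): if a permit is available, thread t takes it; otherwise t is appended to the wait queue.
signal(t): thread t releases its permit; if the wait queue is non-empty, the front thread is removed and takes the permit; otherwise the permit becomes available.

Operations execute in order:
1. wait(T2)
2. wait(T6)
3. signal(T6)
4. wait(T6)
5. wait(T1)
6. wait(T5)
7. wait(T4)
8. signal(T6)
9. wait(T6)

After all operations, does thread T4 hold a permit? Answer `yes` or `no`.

Answer: yes

Derivation:
Step 1: wait(T2) -> count=3 queue=[] holders={T2}
Step 2: wait(T6) -> count=2 queue=[] holders={T2,T6}
Step 3: signal(T6) -> count=3 queue=[] holders={T2}
Step 4: wait(T6) -> count=2 queue=[] holders={T2,T6}
Step 5: wait(T1) -> count=1 queue=[] holders={T1,T2,T6}
Step 6: wait(T5) -> count=0 queue=[] holders={T1,T2,T5,T6}
Step 7: wait(T4) -> count=0 queue=[T4] holders={T1,T2,T5,T6}
Step 8: signal(T6) -> count=0 queue=[] holders={T1,T2,T4,T5}
Step 9: wait(T6) -> count=0 queue=[T6] holders={T1,T2,T4,T5}
Final holders: {T1,T2,T4,T5} -> T4 in holders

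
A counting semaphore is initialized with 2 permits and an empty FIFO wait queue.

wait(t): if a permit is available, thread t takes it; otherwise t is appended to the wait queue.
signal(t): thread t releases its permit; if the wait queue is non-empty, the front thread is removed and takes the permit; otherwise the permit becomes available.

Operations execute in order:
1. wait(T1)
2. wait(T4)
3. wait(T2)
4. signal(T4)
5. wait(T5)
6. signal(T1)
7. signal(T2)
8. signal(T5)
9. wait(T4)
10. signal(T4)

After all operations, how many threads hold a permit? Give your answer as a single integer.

Step 1: wait(T1) -> count=1 queue=[] holders={T1}
Step 2: wait(T4) -> count=0 queue=[] holders={T1,T4}
Step 3: wait(T2) -> count=0 queue=[T2] holders={T1,T4}
Step 4: signal(T4) -> count=0 queue=[] holders={T1,T2}
Step 5: wait(T5) -> count=0 queue=[T5] holders={T1,T2}
Step 6: signal(T1) -> count=0 queue=[] holders={T2,T5}
Step 7: signal(T2) -> count=1 queue=[] holders={T5}
Step 8: signal(T5) -> count=2 queue=[] holders={none}
Step 9: wait(T4) -> count=1 queue=[] holders={T4}
Step 10: signal(T4) -> count=2 queue=[] holders={none}
Final holders: {none} -> 0 thread(s)

Answer: 0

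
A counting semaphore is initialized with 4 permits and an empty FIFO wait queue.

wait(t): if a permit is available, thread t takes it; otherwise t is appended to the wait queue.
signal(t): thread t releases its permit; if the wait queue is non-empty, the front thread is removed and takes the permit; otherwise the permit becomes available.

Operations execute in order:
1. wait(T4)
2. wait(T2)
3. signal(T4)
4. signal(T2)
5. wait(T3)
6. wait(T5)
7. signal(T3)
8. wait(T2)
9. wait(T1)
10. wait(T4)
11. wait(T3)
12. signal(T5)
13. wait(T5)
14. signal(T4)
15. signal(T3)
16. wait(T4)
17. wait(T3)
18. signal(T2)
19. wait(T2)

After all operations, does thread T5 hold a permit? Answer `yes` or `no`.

Step 1: wait(T4) -> count=3 queue=[] holders={T4}
Step 2: wait(T2) -> count=2 queue=[] holders={T2,T4}
Step 3: signal(T4) -> count=3 queue=[] holders={T2}
Step 4: signal(T2) -> count=4 queue=[] holders={none}
Step 5: wait(T3) -> count=3 queue=[] holders={T3}
Step 6: wait(T5) -> count=2 queue=[] holders={T3,T5}
Step 7: signal(T3) -> count=3 queue=[] holders={T5}
Step 8: wait(T2) -> count=2 queue=[] holders={T2,T5}
Step 9: wait(T1) -> count=1 queue=[] holders={T1,T2,T5}
Step 10: wait(T4) -> count=0 queue=[] holders={T1,T2,T4,T5}
Step 11: wait(T3) -> count=0 queue=[T3] holders={T1,T2,T4,T5}
Step 12: signal(T5) -> count=0 queue=[] holders={T1,T2,T3,T4}
Step 13: wait(T5) -> count=0 queue=[T5] holders={T1,T2,T3,T4}
Step 14: signal(T4) -> count=0 queue=[] holders={T1,T2,T3,T5}
Step 15: signal(T3) -> count=1 queue=[] holders={T1,T2,T5}
Step 16: wait(T4) -> count=0 queue=[] holders={T1,T2,T4,T5}
Step 17: wait(T3) -> count=0 queue=[T3] holders={T1,T2,T4,T5}
Step 18: signal(T2) -> count=0 queue=[] holders={T1,T3,T4,T5}
Step 19: wait(T2) -> count=0 queue=[T2] holders={T1,T3,T4,T5}
Final holders: {T1,T3,T4,T5} -> T5 in holders

Answer: yes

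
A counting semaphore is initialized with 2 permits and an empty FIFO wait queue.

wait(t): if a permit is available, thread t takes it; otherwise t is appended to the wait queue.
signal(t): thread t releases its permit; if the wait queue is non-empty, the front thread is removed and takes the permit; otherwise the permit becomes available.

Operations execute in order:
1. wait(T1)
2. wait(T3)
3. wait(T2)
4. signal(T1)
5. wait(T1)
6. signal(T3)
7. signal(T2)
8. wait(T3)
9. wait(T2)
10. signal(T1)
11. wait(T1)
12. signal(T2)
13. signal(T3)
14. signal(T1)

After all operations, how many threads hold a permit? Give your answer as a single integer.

Answer: 0

Derivation:
Step 1: wait(T1) -> count=1 queue=[] holders={T1}
Step 2: wait(T3) -> count=0 queue=[] holders={T1,T3}
Step 3: wait(T2) -> count=0 queue=[T2] holders={T1,T3}
Step 4: signal(T1) -> count=0 queue=[] holders={T2,T3}
Step 5: wait(T1) -> count=0 queue=[T1] holders={T2,T3}
Step 6: signal(T3) -> count=0 queue=[] holders={T1,T2}
Step 7: signal(T2) -> count=1 queue=[] holders={T1}
Step 8: wait(T3) -> count=0 queue=[] holders={T1,T3}
Step 9: wait(T2) -> count=0 queue=[T2] holders={T1,T3}
Step 10: signal(T1) -> count=0 queue=[] holders={T2,T3}
Step 11: wait(T1) -> count=0 queue=[T1] holders={T2,T3}
Step 12: signal(T2) -> count=0 queue=[] holders={T1,T3}
Step 13: signal(T3) -> count=1 queue=[] holders={T1}
Step 14: signal(T1) -> count=2 queue=[] holders={none}
Final holders: {none} -> 0 thread(s)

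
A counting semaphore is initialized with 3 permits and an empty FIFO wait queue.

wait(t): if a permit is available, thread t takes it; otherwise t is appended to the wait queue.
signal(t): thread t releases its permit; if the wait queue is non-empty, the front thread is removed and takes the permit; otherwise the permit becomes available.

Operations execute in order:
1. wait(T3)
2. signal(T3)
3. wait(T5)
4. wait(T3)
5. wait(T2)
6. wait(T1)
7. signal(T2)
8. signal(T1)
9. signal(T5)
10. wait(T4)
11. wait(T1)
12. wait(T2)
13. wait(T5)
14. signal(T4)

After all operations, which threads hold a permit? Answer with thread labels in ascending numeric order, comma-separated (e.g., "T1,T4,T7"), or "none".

Step 1: wait(T3) -> count=2 queue=[] holders={T3}
Step 2: signal(T3) -> count=3 queue=[] holders={none}
Step 3: wait(T5) -> count=2 queue=[] holders={T5}
Step 4: wait(T3) -> count=1 queue=[] holders={T3,T5}
Step 5: wait(T2) -> count=0 queue=[] holders={T2,T3,T5}
Step 6: wait(T1) -> count=0 queue=[T1] holders={T2,T3,T5}
Step 7: signal(T2) -> count=0 queue=[] holders={T1,T3,T5}
Step 8: signal(T1) -> count=1 queue=[] holders={T3,T5}
Step 9: signal(T5) -> count=2 queue=[] holders={T3}
Step 10: wait(T4) -> count=1 queue=[] holders={T3,T4}
Step 11: wait(T1) -> count=0 queue=[] holders={T1,T3,T4}
Step 12: wait(T2) -> count=0 queue=[T2] holders={T1,T3,T4}
Step 13: wait(T5) -> count=0 queue=[T2,T5] holders={T1,T3,T4}
Step 14: signal(T4) -> count=0 queue=[T5] holders={T1,T2,T3}
Final holders: T1,T2,T3

Answer: T1,T2,T3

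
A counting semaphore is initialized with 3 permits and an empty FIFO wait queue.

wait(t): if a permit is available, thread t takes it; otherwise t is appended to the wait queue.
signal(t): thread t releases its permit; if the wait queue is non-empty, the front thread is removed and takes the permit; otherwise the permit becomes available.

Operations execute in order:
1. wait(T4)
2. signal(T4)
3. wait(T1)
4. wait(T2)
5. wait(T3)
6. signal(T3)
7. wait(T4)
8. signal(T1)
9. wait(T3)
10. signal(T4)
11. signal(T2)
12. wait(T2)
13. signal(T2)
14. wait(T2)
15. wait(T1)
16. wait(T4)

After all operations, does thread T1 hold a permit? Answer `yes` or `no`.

Step 1: wait(T4) -> count=2 queue=[] holders={T4}
Step 2: signal(T4) -> count=3 queue=[] holders={none}
Step 3: wait(T1) -> count=2 queue=[] holders={T1}
Step 4: wait(T2) -> count=1 queue=[] holders={T1,T2}
Step 5: wait(T3) -> count=0 queue=[] holders={T1,T2,T3}
Step 6: signal(T3) -> count=1 queue=[] holders={T1,T2}
Step 7: wait(T4) -> count=0 queue=[] holders={T1,T2,T4}
Step 8: signal(T1) -> count=1 queue=[] holders={T2,T4}
Step 9: wait(T3) -> count=0 queue=[] holders={T2,T3,T4}
Step 10: signal(T4) -> count=1 queue=[] holders={T2,T3}
Step 11: signal(T2) -> count=2 queue=[] holders={T3}
Step 12: wait(T2) -> count=1 queue=[] holders={T2,T3}
Step 13: signal(T2) -> count=2 queue=[] holders={T3}
Step 14: wait(T2) -> count=1 queue=[] holders={T2,T3}
Step 15: wait(T1) -> count=0 queue=[] holders={T1,T2,T3}
Step 16: wait(T4) -> count=0 queue=[T4] holders={T1,T2,T3}
Final holders: {T1,T2,T3} -> T1 in holders

Answer: yes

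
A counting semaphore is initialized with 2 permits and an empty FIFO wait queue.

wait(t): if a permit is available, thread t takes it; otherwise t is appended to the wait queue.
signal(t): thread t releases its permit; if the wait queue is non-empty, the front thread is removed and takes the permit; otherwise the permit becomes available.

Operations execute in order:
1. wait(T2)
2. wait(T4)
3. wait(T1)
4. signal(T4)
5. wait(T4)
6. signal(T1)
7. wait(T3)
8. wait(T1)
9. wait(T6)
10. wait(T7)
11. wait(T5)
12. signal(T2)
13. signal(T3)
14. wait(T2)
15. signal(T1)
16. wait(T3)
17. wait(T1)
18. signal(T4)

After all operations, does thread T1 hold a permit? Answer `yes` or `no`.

Answer: no

Derivation:
Step 1: wait(T2) -> count=1 queue=[] holders={T2}
Step 2: wait(T4) -> count=0 queue=[] holders={T2,T4}
Step 3: wait(T1) -> count=0 queue=[T1] holders={T2,T4}
Step 4: signal(T4) -> count=0 queue=[] holders={T1,T2}
Step 5: wait(T4) -> count=0 queue=[T4] holders={T1,T2}
Step 6: signal(T1) -> count=0 queue=[] holders={T2,T4}
Step 7: wait(T3) -> count=0 queue=[T3] holders={T2,T4}
Step 8: wait(T1) -> count=0 queue=[T3,T1] holders={T2,T4}
Step 9: wait(T6) -> count=0 queue=[T3,T1,T6] holders={T2,T4}
Step 10: wait(T7) -> count=0 queue=[T3,T1,T6,T7] holders={T2,T4}
Step 11: wait(T5) -> count=0 queue=[T3,T1,T6,T7,T5] holders={T2,T4}
Step 12: signal(T2) -> count=0 queue=[T1,T6,T7,T5] holders={T3,T4}
Step 13: signal(T3) -> count=0 queue=[T6,T7,T5] holders={T1,T4}
Step 14: wait(T2) -> count=0 queue=[T6,T7,T5,T2] holders={T1,T4}
Step 15: signal(T1) -> count=0 queue=[T7,T5,T2] holders={T4,T6}
Step 16: wait(T3) -> count=0 queue=[T7,T5,T2,T3] holders={T4,T6}
Step 17: wait(T1) -> count=0 queue=[T7,T5,T2,T3,T1] holders={T4,T6}
Step 18: signal(T4) -> count=0 queue=[T5,T2,T3,T1] holders={T6,T7}
Final holders: {T6,T7} -> T1 not in holders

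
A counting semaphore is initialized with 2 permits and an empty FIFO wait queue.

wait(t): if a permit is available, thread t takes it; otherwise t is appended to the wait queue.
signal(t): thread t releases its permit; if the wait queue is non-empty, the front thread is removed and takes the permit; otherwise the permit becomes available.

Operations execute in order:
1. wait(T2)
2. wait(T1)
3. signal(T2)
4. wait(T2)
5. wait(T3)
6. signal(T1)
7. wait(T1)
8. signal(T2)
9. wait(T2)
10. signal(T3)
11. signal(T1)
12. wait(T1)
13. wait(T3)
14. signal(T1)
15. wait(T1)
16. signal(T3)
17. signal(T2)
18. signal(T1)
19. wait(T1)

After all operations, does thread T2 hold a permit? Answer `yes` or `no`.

Answer: no

Derivation:
Step 1: wait(T2) -> count=1 queue=[] holders={T2}
Step 2: wait(T1) -> count=0 queue=[] holders={T1,T2}
Step 3: signal(T2) -> count=1 queue=[] holders={T1}
Step 4: wait(T2) -> count=0 queue=[] holders={T1,T2}
Step 5: wait(T3) -> count=0 queue=[T3] holders={T1,T2}
Step 6: signal(T1) -> count=0 queue=[] holders={T2,T3}
Step 7: wait(T1) -> count=0 queue=[T1] holders={T2,T3}
Step 8: signal(T2) -> count=0 queue=[] holders={T1,T3}
Step 9: wait(T2) -> count=0 queue=[T2] holders={T1,T3}
Step 10: signal(T3) -> count=0 queue=[] holders={T1,T2}
Step 11: signal(T1) -> count=1 queue=[] holders={T2}
Step 12: wait(T1) -> count=0 queue=[] holders={T1,T2}
Step 13: wait(T3) -> count=0 queue=[T3] holders={T1,T2}
Step 14: signal(T1) -> count=0 queue=[] holders={T2,T3}
Step 15: wait(T1) -> count=0 queue=[T1] holders={T2,T3}
Step 16: signal(T3) -> count=0 queue=[] holders={T1,T2}
Step 17: signal(T2) -> count=1 queue=[] holders={T1}
Step 18: signal(T1) -> count=2 queue=[] holders={none}
Step 19: wait(T1) -> count=1 queue=[] holders={T1}
Final holders: {T1} -> T2 not in holders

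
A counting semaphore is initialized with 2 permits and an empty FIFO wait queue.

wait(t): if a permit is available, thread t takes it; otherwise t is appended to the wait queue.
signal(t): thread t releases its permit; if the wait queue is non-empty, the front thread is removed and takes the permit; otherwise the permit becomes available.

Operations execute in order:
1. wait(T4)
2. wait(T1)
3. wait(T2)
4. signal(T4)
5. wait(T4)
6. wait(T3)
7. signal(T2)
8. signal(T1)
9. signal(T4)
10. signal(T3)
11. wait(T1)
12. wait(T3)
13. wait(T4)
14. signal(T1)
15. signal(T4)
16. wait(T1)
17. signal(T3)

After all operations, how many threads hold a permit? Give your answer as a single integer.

Answer: 1

Derivation:
Step 1: wait(T4) -> count=1 queue=[] holders={T4}
Step 2: wait(T1) -> count=0 queue=[] holders={T1,T4}
Step 3: wait(T2) -> count=0 queue=[T2] holders={T1,T4}
Step 4: signal(T4) -> count=0 queue=[] holders={T1,T2}
Step 5: wait(T4) -> count=0 queue=[T4] holders={T1,T2}
Step 6: wait(T3) -> count=0 queue=[T4,T3] holders={T1,T2}
Step 7: signal(T2) -> count=0 queue=[T3] holders={T1,T4}
Step 8: signal(T1) -> count=0 queue=[] holders={T3,T4}
Step 9: signal(T4) -> count=1 queue=[] holders={T3}
Step 10: signal(T3) -> count=2 queue=[] holders={none}
Step 11: wait(T1) -> count=1 queue=[] holders={T1}
Step 12: wait(T3) -> count=0 queue=[] holders={T1,T3}
Step 13: wait(T4) -> count=0 queue=[T4] holders={T1,T3}
Step 14: signal(T1) -> count=0 queue=[] holders={T3,T4}
Step 15: signal(T4) -> count=1 queue=[] holders={T3}
Step 16: wait(T1) -> count=0 queue=[] holders={T1,T3}
Step 17: signal(T3) -> count=1 queue=[] holders={T1}
Final holders: {T1} -> 1 thread(s)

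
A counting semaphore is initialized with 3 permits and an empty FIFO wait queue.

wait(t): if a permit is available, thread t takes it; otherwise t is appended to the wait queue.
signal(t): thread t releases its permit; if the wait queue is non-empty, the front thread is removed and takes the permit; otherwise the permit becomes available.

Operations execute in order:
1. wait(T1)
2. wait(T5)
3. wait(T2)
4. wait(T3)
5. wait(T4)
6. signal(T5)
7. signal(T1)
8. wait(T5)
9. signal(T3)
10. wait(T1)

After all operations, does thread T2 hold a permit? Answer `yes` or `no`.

Answer: yes

Derivation:
Step 1: wait(T1) -> count=2 queue=[] holders={T1}
Step 2: wait(T5) -> count=1 queue=[] holders={T1,T5}
Step 3: wait(T2) -> count=0 queue=[] holders={T1,T2,T5}
Step 4: wait(T3) -> count=0 queue=[T3] holders={T1,T2,T5}
Step 5: wait(T4) -> count=0 queue=[T3,T4] holders={T1,T2,T5}
Step 6: signal(T5) -> count=0 queue=[T4] holders={T1,T2,T3}
Step 7: signal(T1) -> count=0 queue=[] holders={T2,T3,T4}
Step 8: wait(T5) -> count=0 queue=[T5] holders={T2,T3,T4}
Step 9: signal(T3) -> count=0 queue=[] holders={T2,T4,T5}
Step 10: wait(T1) -> count=0 queue=[T1] holders={T2,T4,T5}
Final holders: {T2,T4,T5} -> T2 in holders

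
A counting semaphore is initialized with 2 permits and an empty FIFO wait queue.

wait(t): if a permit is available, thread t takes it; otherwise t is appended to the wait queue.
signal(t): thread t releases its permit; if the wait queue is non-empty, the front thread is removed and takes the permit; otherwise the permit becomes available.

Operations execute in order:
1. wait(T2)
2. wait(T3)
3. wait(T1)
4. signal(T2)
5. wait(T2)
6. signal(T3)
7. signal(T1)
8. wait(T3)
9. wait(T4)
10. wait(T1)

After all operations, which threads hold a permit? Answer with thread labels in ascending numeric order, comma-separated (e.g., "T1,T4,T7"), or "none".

Answer: T2,T3

Derivation:
Step 1: wait(T2) -> count=1 queue=[] holders={T2}
Step 2: wait(T3) -> count=0 queue=[] holders={T2,T3}
Step 3: wait(T1) -> count=0 queue=[T1] holders={T2,T3}
Step 4: signal(T2) -> count=0 queue=[] holders={T1,T3}
Step 5: wait(T2) -> count=0 queue=[T2] holders={T1,T3}
Step 6: signal(T3) -> count=0 queue=[] holders={T1,T2}
Step 7: signal(T1) -> count=1 queue=[] holders={T2}
Step 8: wait(T3) -> count=0 queue=[] holders={T2,T3}
Step 9: wait(T4) -> count=0 queue=[T4] holders={T2,T3}
Step 10: wait(T1) -> count=0 queue=[T4,T1] holders={T2,T3}
Final holders: T2,T3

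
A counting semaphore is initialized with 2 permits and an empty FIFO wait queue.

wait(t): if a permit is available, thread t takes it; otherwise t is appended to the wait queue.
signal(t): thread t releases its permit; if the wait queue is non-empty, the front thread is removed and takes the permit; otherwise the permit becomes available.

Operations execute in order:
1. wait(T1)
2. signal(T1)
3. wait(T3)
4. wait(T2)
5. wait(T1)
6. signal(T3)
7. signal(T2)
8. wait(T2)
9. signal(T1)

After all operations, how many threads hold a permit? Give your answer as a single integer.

Step 1: wait(T1) -> count=1 queue=[] holders={T1}
Step 2: signal(T1) -> count=2 queue=[] holders={none}
Step 3: wait(T3) -> count=1 queue=[] holders={T3}
Step 4: wait(T2) -> count=0 queue=[] holders={T2,T3}
Step 5: wait(T1) -> count=0 queue=[T1] holders={T2,T3}
Step 6: signal(T3) -> count=0 queue=[] holders={T1,T2}
Step 7: signal(T2) -> count=1 queue=[] holders={T1}
Step 8: wait(T2) -> count=0 queue=[] holders={T1,T2}
Step 9: signal(T1) -> count=1 queue=[] holders={T2}
Final holders: {T2} -> 1 thread(s)

Answer: 1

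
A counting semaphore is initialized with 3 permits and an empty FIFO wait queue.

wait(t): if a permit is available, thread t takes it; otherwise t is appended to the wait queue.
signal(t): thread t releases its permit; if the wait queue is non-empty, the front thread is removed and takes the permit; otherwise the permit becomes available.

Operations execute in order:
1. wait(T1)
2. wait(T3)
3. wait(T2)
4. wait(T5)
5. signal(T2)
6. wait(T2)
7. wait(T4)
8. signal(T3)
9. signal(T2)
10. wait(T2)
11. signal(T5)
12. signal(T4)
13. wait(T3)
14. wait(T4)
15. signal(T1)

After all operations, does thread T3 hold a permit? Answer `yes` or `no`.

Answer: yes

Derivation:
Step 1: wait(T1) -> count=2 queue=[] holders={T1}
Step 2: wait(T3) -> count=1 queue=[] holders={T1,T3}
Step 3: wait(T2) -> count=0 queue=[] holders={T1,T2,T3}
Step 4: wait(T5) -> count=0 queue=[T5] holders={T1,T2,T3}
Step 5: signal(T2) -> count=0 queue=[] holders={T1,T3,T5}
Step 6: wait(T2) -> count=0 queue=[T2] holders={T1,T3,T5}
Step 7: wait(T4) -> count=0 queue=[T2,T4] holders={T1,T3,T5}
Step 8: signal(T3) -> count=0 queue=[T4] holders={T1,T2,T5}
Step 9: signal(T2) -> count=0 queue=[] holders={T1,T4,T5}
Step 10: wait(T2) -> count=0 queue=[T2] holders={T1,T4,T5}
Step 11: signal(T5) -> count=0 queue=[] holders={T1,T2,T4}
Step 12: signal(T4) -> count=1 queue=[] holders={T1,T2}
Step 13: wait(T3) -> count=0 queue=[] holders={T1,T2,T3}
Step 14: wait(T4) -> count=0 queue=[T4] holders={T1,T2,T3}
Step 15: signal(T1) -> count=0 queue=[] holders={T2,T3,T4}
Final holders: {T2,T3,T4} -> T3 in holders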